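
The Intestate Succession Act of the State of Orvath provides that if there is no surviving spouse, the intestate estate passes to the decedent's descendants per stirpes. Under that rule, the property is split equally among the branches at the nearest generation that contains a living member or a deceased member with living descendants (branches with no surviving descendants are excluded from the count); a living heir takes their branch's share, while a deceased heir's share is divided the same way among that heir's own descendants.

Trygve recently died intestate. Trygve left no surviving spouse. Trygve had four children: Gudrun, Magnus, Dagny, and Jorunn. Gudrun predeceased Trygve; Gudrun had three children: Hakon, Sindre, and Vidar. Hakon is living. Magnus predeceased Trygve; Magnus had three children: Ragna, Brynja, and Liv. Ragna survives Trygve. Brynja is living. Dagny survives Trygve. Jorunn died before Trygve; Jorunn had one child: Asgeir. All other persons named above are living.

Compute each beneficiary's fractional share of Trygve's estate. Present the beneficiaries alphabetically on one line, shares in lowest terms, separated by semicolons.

There is no surviving spouse, so the entire estate passes to Trygve's descendants per stirpes.
The estate is divided into 4 equal shares of 1/4 among Gudrun, Magnus, Dagny, Jorunn.
Gudrun predeceased; the 1/4 allotted to Gudrun's branch passes to Gudrun's issue by representation.
The 1/4 is divided into 3 equal shares of 1/12 among Hakon, Sindre, Vidar.
Hakon is living and takes 1/12.
Sindre is living and takes 1/12.
Vidar is living and takes 1/12.
Magnus predeceased; the 1/4 allotted to Magnus's branch passes to Magnus's issue by representation.
The 1/4 is divided into 3 equal shares of 1/12 among Ragna, Brynja, Liv.
Ragna is living and takes 1/12.
Brynja is living and takes 1/12.
Liv is living and takes 1/12.
Dagny is living and takes 1/4.
Jorunn predeceased; the 1/4 allotted to Jorunn's branch passes to Jorunn's issue by representation.
Asgeir is the sole taker at this level and receives the full 1/4.

Asgeir 1/4; Brynja 1/12; Dagny 1/4; Hakon 1/12; Liv 1/12; Ragna 1/12; Sindre 1/12; Vidar 1/12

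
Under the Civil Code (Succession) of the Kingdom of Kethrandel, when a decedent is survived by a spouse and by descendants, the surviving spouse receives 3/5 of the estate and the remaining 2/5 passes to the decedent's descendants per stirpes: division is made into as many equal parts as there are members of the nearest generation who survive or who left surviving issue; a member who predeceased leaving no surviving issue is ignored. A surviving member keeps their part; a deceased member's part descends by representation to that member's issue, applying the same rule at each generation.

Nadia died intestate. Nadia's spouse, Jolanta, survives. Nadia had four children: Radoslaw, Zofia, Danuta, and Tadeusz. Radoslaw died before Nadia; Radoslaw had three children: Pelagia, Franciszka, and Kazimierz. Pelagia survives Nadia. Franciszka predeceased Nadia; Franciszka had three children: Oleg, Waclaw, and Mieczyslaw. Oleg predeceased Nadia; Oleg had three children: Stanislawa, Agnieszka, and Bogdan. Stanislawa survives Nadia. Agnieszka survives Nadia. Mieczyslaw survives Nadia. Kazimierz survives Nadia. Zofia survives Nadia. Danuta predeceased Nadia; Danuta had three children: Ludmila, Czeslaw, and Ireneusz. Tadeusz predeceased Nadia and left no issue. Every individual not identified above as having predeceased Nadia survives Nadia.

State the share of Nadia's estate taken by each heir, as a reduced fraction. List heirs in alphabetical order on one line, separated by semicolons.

Agnieszka 2/405; Bogdan 2/405; Czeslaw 2/45; Ireneusz 2/45; Jolanta 3/5; Kazimierz 2/45; Ludmila 2/45; Mieczyslaw 2/135; Pelagia 2/45; Stanislawa 2/405; Waclaw 2/135; Zofia 2/15

Jolanta, as surviving spouse, takes 3/5.
The remaining 2/5 passes to Nadia's descendants per stirpes.
Tadeusz left no surviving issue, so that branch lapses and is disregarded.
The 2/5 is divided into 3 equal shares of 2/15 among Radoslaw, Zofia, Danuta.
Radoslaw predeceased; the 2/15 allotted to Radoslaw's branch passes to Radoslaw's issue by representation.
The 2/15 is divided into 3 equal shares of 2/45 among Pelagia, Franciszka, Kazimierz.
Pelagia is living and takes 2/45.
Franciszka predeceased; the 2/45 allotted to Franciszka's branch passes to Franciszka's issue by representation.
The 2/45 is divided into 3 equal shares of 2/135 among Oleg, Waclaw, Mieczyslaw.
Oleg predeceased; the 2/135 allotted to Oleg's branch passes to Oleg's issue by representation.
The 2/135 is divided into 3 equal shares of 2/405 among Stanislawa, Agnieszka, Bogdan.
Stanislawa is living and takes 2/405.
Agnieszka is living and takes 2/405.
Bogdan is living and takes 2/405.
Waclaw is living and takes 2/135.
Mieczyslaw is living and takes 2/135.
Kazimierz is living and takes 2/45.
Zofia is living and takes 2/15.
Danuta predeceased; the 2/15 allotted to Danuta's branch passes to Danuta's issue by representation.
The 2/15 is divided into 3 equal shares of 2/45 among Ludmila, Czeslaw, Ireneusz.
Ludmila is living and takes 2/45.
Czeslaw is living and takes 2/45.
Ireneusz is living and takes 2/45.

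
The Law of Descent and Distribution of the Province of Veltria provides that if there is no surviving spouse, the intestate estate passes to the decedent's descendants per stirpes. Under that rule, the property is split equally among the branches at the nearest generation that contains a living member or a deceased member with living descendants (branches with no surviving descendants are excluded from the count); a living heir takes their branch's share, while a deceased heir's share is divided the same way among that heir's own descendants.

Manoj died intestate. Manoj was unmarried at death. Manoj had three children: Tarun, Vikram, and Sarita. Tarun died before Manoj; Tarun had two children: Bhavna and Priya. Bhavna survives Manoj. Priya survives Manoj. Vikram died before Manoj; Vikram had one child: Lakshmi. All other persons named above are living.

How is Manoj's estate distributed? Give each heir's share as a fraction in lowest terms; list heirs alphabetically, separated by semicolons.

Bhavna 1/6; Lakshmi 1/3; Priya 1/6; Sarita 1/3

There is no surviving spouse, so the entire estate passes to Manoj's descendants per stirpes.
The estate is divided into 3 equal shares of 1/3 among Tarun, Vikram, Sarita.
Tarun predeceased; the 1/3 allotted to Tarun's branch passes to Tarun's issue by representation.
The 1/3 is divided into 2 equal shares of 1/6 among Bhavna, Priya.
Bhavna is living and takes 1/6.
Priya is living and takes 1/6.
Vikram predeceased; the 1/3 allotted to Vikram's branch passes to Vikram's issue by representation.
Lakshmi is the sole taker at this level and receives the full 1/3.
Sarita is living and takes 1/3.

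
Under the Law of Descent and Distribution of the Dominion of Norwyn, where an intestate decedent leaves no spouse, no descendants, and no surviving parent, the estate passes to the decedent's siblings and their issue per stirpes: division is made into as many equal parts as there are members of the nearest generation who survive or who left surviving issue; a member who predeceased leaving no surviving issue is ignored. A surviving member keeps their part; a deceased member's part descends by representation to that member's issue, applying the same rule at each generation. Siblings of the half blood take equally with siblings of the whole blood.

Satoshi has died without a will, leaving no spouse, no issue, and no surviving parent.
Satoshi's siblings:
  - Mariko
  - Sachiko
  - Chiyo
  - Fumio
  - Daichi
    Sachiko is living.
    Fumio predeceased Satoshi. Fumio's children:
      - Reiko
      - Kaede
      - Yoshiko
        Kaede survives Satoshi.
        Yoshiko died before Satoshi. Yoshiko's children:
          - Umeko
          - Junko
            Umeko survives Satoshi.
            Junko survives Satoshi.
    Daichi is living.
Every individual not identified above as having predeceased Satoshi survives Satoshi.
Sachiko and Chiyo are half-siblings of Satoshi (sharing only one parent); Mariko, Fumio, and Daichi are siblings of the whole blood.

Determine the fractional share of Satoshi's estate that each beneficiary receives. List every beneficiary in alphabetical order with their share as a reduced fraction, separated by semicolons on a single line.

No spouse, descendants, or parent survives, so the estate passes to Satoshi's siblings per stirpes.
Half-blood and whole-blood siblings take equally under the stated rule.
The estate is divided into 5 equal shares of 1/5 among Mariko, Sachiko, Chiyo, Fumio, Daichi.
Mariko is living and takes 1/5.
Sachiko is living and takes 1/5.
Chiyo is living and takes 1/5.
Fumio predeceased; the 1/5 allotted to Fumio's branch passes to Fumio's issue by representation.
The 1/5 is divided into 3 equal shares of 1/15 among Reiko, Kaede, Yoshiko.
Reiko is living and takes 1/15.
Kaede is living and takes 1/15.
Yoshiko predeceased; the 1/15 allotted to Yoshiko's branch passes to Yoshiko's issue by representation.
The 1/15 is divided into 2 equal shares of 1/30 among Umeko, Junko.
Umeko is living and takes 1/30.
Junko is living and takes 1/30.
Daichi is living and takes 1/5.

Chiyo 1/5; Daichi 1/5; Junko 1/30; Kaede 1/15; Mariko 1/5; Reiko 1/15; Sachiko 1/5; Umeko 1/30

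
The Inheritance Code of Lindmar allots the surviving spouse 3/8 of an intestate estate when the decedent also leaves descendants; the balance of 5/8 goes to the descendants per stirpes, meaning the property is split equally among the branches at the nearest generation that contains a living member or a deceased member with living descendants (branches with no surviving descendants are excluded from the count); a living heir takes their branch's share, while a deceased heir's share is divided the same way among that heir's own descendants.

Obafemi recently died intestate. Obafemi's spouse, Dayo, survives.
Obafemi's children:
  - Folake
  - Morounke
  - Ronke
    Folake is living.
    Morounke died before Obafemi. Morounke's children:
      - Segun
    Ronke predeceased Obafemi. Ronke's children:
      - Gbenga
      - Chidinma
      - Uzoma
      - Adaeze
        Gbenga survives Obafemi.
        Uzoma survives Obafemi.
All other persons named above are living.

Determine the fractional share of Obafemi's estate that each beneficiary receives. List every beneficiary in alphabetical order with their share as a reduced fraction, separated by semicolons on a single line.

Dayo, as surviving spouse, takes 3/8.
The remaining 5/8 passes to Obafemi's descendants per stirpes.
The 5/8 is divided into 3 equal shares of 5/24 among Folake, Morounke, Ronke.
Folake is living and takes 5/24.
Morounke predeceased; the 5/24 allotted to Morounke's branch passes to Morounke's issue by representation.
Segun is the sole taker at this level and receives the full 5/24.
Ronke predeceased; the 5/24 allotted to Ronke's branch passes to Ronke's issue by representation.
The 5/24 is divided into 4 equal shares of 5/96 among Gbenga, Chidinma, Uzoma, Adaeze.
Gbenga is living and takes 5/96.
Chidinma is living and takes 5/96.
Uzoma is living and takes 5/96.
Adaeze is living and takes 5/96.

Adaeze 5/96; Chidinma 5/96; Dayo 3/8; Folake 5/24; Gbenga 5/96; Segun 5/24; Uzoma 5/96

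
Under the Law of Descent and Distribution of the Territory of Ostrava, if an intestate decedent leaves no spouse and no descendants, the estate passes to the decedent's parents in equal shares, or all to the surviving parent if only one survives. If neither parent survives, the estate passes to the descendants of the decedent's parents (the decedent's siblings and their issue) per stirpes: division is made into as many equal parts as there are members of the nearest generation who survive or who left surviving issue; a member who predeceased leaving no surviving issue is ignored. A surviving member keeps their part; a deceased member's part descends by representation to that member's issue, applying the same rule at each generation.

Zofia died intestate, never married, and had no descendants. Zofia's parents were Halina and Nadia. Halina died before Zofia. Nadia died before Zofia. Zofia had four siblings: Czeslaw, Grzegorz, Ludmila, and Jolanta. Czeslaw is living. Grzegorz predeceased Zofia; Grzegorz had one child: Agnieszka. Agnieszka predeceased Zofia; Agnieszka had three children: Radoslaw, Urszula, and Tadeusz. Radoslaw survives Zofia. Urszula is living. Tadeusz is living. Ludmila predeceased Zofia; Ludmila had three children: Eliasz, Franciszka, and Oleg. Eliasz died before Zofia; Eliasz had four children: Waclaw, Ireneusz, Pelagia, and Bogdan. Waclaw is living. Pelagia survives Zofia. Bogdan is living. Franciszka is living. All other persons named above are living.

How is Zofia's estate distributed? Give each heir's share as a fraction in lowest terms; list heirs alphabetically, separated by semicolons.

Neither parent survives and there are no descendants, so the estate passes to Zofia's siblings and their issue per stirpes.
The estate is divided into 4 equal shares of 1/4 among Czeslaw, Grzegorz, Ludmila, Jolanta.
Czeslaw is living and takes 1/4.
Grzegorz predeceased; the 1/4 allotted to Grzegorz's branch passes to Grzegorz's issue by representation.
Agnieszka's line is the sole branch at this level, so the full 1/4 passes to Agnieszka's issue by representation.
The 1/4 is divided into 3 equal shares of 1/12 among Radoslaw, Urszula, Tadeusz.
Radoslaw is living and takes 1/12.
Urszula is living and takes 1/12.
Tadeusz is living and takes 1/12.
Ludmila predeceased; the 1/4 allotted to Ludmila's branch passes to Ludmila's issue by representation.
The 1/4 is divided into 3 equal shares of 1/12 among Eliasz, Franciszka, Oleg.
Eliasz predeceased; the 1/12 allotted to Eliasz's branch passes to Eliasz's issue by representation.
The 1/12 is divided into 4 equal shares of 1/48 among Waclaw, Ireneusz, Pelagia, Bogdan.
Waclaw is living and takes 1/48.
Ireneusz is living and takes 1/48.
Pelagia is living and takes 1/48.
Bogdan is living and takes 1/48.
Franciszka is living and takes 1/12.
Oleg is living and takes 1/12.
Jolanta is living and takes 1/4.

Bogdan 1/48; Czeslaw 1/4; Franciszka 1/12; Ireneusz 1/48; Jolanta 1/4; Oleg 1/12; Pelagia 1/48; Radoslaw 1/12; Tadeusz 1/12; Urszula 1/12; Waclaw 1/48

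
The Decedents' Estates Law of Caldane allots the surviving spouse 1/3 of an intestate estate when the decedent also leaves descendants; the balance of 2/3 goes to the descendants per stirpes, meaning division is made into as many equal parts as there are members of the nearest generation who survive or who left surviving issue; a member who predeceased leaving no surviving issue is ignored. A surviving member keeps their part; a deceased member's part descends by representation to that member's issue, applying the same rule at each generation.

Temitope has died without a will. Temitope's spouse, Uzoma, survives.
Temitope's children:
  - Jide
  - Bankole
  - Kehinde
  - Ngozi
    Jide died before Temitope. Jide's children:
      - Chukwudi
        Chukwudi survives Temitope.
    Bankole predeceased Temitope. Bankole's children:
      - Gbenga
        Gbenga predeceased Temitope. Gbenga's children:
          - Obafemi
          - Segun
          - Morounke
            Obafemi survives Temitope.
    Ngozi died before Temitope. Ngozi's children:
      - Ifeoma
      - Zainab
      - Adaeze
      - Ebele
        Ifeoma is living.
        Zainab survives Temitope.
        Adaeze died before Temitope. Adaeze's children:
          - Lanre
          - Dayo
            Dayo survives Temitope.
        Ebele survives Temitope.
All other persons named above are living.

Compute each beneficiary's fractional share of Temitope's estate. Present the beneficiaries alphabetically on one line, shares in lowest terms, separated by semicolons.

Chukwudi 1/6; Dayo 1/48; Ebele 1/24; Ifeoma 1/24; Kehinde 1/6; Lanre 1/48; Morounke 1/18; Obafemi 1/18; Segun 1/18; Uzoma 1/3; Zainab 1/24

Uzoma, as surviving spouse, takes 1/3.
The remaining 2/3 passes to Temitope's descendants per stirpes.
The 2/3 is divided into 4 equal shares of 1/6 among Jide, Bankole, Kehinde, Ngozi.
Jide predeceased; the 1/6 allotted to Jide's branch passes to Jide's issue by representation.
Chukwudi is the sole taker at this level and receives the full 1/6.
Bankole predeceased; the 1/6 allotted to Bankole's branch passes to Bankole's issue by representation.
Gbenga's line is the sole branch at this level, so the full 1/6 passes to Gbenga's issue by representation.
The 1/6 is divided into 3 equal shares of 1/18 among Obafemi, Segun, Morounke.
Obafemi is living and takes 1/18.
Segun is living and takes 1/18.
Morounke is living and takes 1/18.
Kehinde is living and takes 1/6.
Ngozi predeceased; the 1/6 allotted to Ngozi's branch passes to Ngozi's issue by representation.
The 1/6 is divided into 4 equal shares of 1/24 among Ifeoma, Zainab, Adaeze, Ebele.
Ifeoma is living and takes 1/24.
Zainab is living and takes 1/24.
Adaeze predeceased; the 1/24 allotted to Adaeze's branch passes to Adaeze's issue by representation.
The 1/24 is divided into 2 equal shares of 1/48 among Lanre, Dayo.
Lanre is living and takes 1/48.
Dayo is living and takes 1/48.
Ebele is living and takes 1/24.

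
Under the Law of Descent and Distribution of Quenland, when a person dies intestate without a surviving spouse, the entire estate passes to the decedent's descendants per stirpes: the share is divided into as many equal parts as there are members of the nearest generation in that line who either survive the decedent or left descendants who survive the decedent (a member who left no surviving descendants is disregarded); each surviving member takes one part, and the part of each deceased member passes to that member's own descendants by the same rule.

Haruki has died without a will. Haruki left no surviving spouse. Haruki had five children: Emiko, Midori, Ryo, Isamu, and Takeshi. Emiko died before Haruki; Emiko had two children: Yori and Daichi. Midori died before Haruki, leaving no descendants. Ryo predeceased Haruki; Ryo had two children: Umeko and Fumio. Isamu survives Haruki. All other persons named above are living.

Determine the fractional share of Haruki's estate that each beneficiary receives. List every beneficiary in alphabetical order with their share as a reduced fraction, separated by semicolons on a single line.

There is no surviving spouse, so the entire estate passes to Haruki's descendants per stirpes.
Midori left no surviving issue, so that branch lapses and is disregarded.
The estate is divided into 4 equal shares of 1/4 among Emiko, Ryo, Isamu, Takeshi.
Emiko predeceased; the 1/4 allotted to Emiko's branch passes to Emiko's issue by representation.
The 1/4 is divided into 2 equal shares of 1/8 among Yori, Daichi.
Yori is living and takes 1/8.
Daichi is living and takes 1/8.
Ryo predeceased; the 1/4 allotted to Ryo's branch passes to Ryo's issue by representation.
The 1/4 is divided into 2 equal shares of 1/8 among Umeko, Fumio.
Umeko is living and takes 1/8.
Fumio is living and takes 1/8.
Isamu is living and takes 1/4.
Takeshi is living and takes 1/4.

Daichi 1/8; Fumio 1/8; Isamu 1/4; Takeshi 1/4; Umeko 1/8; Yori 1/8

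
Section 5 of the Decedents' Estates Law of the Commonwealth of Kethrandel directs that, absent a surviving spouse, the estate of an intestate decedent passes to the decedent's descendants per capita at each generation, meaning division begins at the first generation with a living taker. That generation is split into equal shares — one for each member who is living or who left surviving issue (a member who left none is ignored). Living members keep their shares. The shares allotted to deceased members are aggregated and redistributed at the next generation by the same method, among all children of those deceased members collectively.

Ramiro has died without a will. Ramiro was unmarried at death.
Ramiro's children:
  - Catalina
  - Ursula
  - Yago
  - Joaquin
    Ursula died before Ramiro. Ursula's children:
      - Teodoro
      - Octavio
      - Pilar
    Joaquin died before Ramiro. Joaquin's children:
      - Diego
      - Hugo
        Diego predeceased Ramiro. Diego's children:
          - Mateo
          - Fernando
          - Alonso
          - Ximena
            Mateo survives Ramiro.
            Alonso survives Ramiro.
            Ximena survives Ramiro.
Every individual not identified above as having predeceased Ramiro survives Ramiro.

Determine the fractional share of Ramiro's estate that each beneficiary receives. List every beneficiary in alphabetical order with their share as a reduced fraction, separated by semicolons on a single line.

There is no surviving spouse, so the entire estate passes to Ramiro's descendants per capita at each generation.
At generation 1 (Catalina, Ursula, Yago, Joaquin) there are 4 shares of (1)/4 = 1/4 each.
Living: Catalina and Yago — each takes 1/4.
Deceased: Ursula and Joaquin. Their combined 1/2 is pooled and carried to generation 2.
At generation 2 (Teodoro, Octavio, Pilar, Diego, Hugo) there are 5 shares of (1/2)/5 = 1/10 each.
Living: Teodoro, Octavio, Pilar, and Hugo — each takes 1/10.
Deceased: Diego. That 1/10 share is carried to generation 3.
At generation 3 (Mateo, Fernando, Alonso, Ximena) there are 4 shares of (1/10)/4 = 1/40 each.
Living: Mateo, Fernando, Alonso, and Ximena — each takes 1/40.

Alonso 1/40; Catalina 1/4; Fernando 1/40; Hugo 1/10; Mateo 1/40; Octavio 1/10; Pilar 1/10; Teodoro 1/10; Ximena 1/40; Yago 1/4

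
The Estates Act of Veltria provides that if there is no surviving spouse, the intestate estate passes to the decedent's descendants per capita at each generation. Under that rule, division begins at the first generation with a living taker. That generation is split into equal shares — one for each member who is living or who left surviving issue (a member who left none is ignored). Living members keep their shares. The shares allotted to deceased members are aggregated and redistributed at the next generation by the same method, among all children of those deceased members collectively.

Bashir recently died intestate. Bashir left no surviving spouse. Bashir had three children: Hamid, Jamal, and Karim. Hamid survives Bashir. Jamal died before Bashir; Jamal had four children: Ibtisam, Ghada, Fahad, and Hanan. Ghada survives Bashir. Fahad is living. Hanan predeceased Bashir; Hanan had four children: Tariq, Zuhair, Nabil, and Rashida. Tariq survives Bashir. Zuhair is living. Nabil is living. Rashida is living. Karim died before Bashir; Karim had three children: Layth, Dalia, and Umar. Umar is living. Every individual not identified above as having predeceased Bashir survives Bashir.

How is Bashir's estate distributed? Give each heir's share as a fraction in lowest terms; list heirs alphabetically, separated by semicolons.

There is no surviving spouse, so the entire estate passes to Bashir's descendants per capita at each generation.
At generation 1 (Hamid, Jamal, Karim) there are 3 shares of (1)/3 = 1/3 each.
Living: Hamid — each takes 1/3.
Deceased: Jamal and Karim. Their combined 2/3 is pooled and carried to generation 2.
At generation 2 (Ibtisam, Ghada, Fahad, Hanan, Layth, Dalia, Umar) there are 7 shares of (2/3)/7 = 2/21 each.
Living: Ibtisam, Ghada, Fahad, Layth, Dalia, and Umar — each takes 2/21.
Deceased: Hanan. That 2/21 share is carried to generation 3.
At generation 3 (Tariq, Zuhair, Nabil, Rashida) there are 4 shares of (2/21)/4 = 1/42 each.
Living: Tariq, Zuhair, Nabil, and Rashida — each takes 1/42.

Dalia 2/21; Fahad 2/21; Ghada 2/21; Hamid 1/3; Ibtisam 2/21; Layth 2/21; Nabil 1/42; Rashida 1/42; Tariq 1/42; Umar 2/21; Zuhair 1/42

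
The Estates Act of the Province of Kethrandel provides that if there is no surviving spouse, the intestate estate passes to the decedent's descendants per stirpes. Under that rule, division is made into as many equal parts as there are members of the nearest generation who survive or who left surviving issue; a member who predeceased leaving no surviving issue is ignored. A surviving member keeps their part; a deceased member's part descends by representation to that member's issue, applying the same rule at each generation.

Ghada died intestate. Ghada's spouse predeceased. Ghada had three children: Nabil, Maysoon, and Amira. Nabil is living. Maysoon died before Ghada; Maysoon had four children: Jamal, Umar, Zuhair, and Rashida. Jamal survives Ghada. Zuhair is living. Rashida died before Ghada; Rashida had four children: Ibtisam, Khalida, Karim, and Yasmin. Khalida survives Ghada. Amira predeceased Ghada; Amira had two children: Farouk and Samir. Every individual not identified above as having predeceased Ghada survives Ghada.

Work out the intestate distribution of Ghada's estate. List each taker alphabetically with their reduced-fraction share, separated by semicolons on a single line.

There is no surviving spouse, so the entire estate passes to Ghada's descendants per stirpes.
The estate is divided into 3 equal shares of 1/3 among Nabil, Maysoon, Amira.
Nabil is living and takes 1/3.
Maysoon predeceased; the 1/3 allotted to Maysoon's branch passes to Maysoon's issue by representation.
The 1/3 is divided into 4 equal shares of 1/12 among Jamal, Umar, Zuhair, Rashida.
Jamal is living and takes 1/12.
Umar is living and takes 1/12.
Zuhair is living and takes 1/12.
Rashida predeceased; the 1/12 allotted to Rashida's branch passes to Rashida's issue by representation.
The 1/12 is divided into 4 equal shares of 1/48 among Ibtisam, Khalida, Karim, Yasmin.
Ibtisam is living and takes 1/48.
Khalida is living and takes 1/48.
Karim is living and takes 1/48.
Yasmin is living and takes 1/48.
Amira predeceased; the 1/3 allotted to Amira's branch passes to Amira's issue by representation.
The 1/3 is divided into 2 equal shares of 1/6 among Farouk, Samir.
Farouk is living and takes 1/6.
Samir is living and takes 1/6.

Farouk 1/6; Ibtisam 1/48; Jamal 1/12; Karim 1/48; Khalida 1/48; Nabil 1/3; Samir 1/6; Umar 1/12; Yasmin 1/48; Zuhair 1/12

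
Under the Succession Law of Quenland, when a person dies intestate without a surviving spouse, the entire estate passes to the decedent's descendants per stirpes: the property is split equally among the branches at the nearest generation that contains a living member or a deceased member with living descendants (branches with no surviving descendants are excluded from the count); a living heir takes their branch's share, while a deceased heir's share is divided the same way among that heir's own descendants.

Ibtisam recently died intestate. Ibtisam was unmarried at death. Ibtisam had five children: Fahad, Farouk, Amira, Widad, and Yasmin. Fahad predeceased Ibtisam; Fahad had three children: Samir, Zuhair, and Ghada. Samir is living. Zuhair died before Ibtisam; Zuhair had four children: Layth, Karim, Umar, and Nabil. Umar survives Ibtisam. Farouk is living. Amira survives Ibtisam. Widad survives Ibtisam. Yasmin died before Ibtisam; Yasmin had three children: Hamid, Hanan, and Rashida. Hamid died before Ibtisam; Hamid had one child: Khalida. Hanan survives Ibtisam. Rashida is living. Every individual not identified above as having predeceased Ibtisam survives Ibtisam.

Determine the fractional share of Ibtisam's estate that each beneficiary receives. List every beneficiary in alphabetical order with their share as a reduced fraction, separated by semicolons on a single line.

There is no surviving spouse, so the entire estate passes to Ibtisam's descendants per stirpes.
The estate is divided into 5 equal shares of 1/5 among Fahad, Farouk, Amira, Widad, Yasmin.
Fahad predeceased; the 1/5 allotted to Fahad's branch passes to Fahad's issue by representation.
The 1/5 is divided into 3 equal shares of 1/15 among Samir, Zuhair, Ghada.
Samir is living and takes 1/15.
Zuhair predeceased; the 1/15 allotted to Zuhair's branch passes to Zuhair's issue by representation.
The 1/15 is divided into 4 equal shares of 1/60 among Layth, Karim, Umar, Nabil.
Layth is living and takes 1/60.
Karim is living and takes 1/60.
Umar is living and takes 1/60.
Nabil is living and takes 1/60.
Ghada is living and takes 1/15.
Farouk is living and takes 1/5.
Amira is living and takes 1/5.
Widad is living and takes 1/5.
Yasmin predeceased; the 1/5 allotted to Yasmin's branch passes to Yasmin's issue by representation.
The 1/5 is divided into 3 equal shares of 1/15 among Hamid, Hanan, Rashida.
Hamid predeceased; the 1/15 allotted to Hamid's branch passes to Hamid's issue by representation.
Khalida is the sole taker at this level and receives the full 1/15.
Hanan is living and takes 1/15.
Rashida is living and takes 1/15.

Amira 1/5; Farouk 1/5; Ghada 1/15; Hanan 1/15; Karim 1/60; Khalida 1/15; Layth 1/60; Nabil 1/60; Rashida 1/15; Samir 1/15; Umar 1/60; Widad 1/5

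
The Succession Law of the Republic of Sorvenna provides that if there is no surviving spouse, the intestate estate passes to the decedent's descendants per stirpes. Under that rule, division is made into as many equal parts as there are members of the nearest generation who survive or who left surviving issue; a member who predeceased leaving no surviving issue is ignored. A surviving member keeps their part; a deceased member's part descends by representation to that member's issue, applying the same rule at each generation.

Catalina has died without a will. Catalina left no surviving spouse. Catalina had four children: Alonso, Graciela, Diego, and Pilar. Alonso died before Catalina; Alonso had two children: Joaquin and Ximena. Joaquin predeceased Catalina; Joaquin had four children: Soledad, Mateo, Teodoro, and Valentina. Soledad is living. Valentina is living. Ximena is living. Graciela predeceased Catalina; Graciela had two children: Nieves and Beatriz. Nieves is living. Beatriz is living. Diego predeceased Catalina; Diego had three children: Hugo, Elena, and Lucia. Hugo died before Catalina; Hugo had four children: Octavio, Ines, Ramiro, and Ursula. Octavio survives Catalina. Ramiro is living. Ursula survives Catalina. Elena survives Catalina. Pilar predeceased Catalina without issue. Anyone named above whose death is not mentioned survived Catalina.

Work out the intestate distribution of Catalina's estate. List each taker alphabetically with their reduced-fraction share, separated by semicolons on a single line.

There is no surviving spouse, so the entire estate passes to Catalina's descendants per stirpes.
Pilar left no surviving issue, so that branch lapses and is disregarded.
The estate is divided into 3 equal shares of 1/3 among Alonso, Graciela, Diego.
Alonso predeceased; the 1/3 allotted to Alonso's branch passes to Alonso's issue by representation.
The 1/3 is divided into 2 equal shares of 1/6 among Joaquin, Ximena.
Joaquin predeceased; the 1/6 allotted to Joaquin's branch passes to Joaquin's issue by representation.
The 1/6 is divided into 4 equal shares of 1/24 among Soledad, Mateo, Teodoro, Valentina.
Soledad is living and takes 1/24.
Mateo is living and takes 1/24.
Teodoro is living and takes 1/24.
Valentina is living and takes 1/24.
Ximena is living and takes 1/6.
Graciela predeceased; the 1/3 allotted to Graciela's branch passes to Graciela's issue by representation.
The 1/3 is divided into 2 equal shares of 1/6 among Nieves, Beatriz.
Nieves is living and takes 1/6.
Beatriz is living and takes 1/6.
Diego predeceased; the 1/3 allotted to Diego's branch passes to Diego's issue by representation.
The 1/3 is divided into 3 equal shares of 1/9 among Hugo, Elena, Lucia.
Hugo predeceased; the 1/9 allotted to Hugo's branch passes to Hugo's issue by representation.
The 1/9 is divided into 4 equal shares of 1/36 among Octavio, Ines, Ramiro, Ursula.
Octavio is living and takes 1/36.
Ines is living and takes 1/36.
Ramiro is living and takes 1/36.
Ursula is living and takes 1/36.
Elena is living and takes 1/9.
Lucia is living and takes 1/9.

Beatriz 1/6; Elena 1/9; Ines 1/36; Lucia 1/9; Mateo 1/24; Nieves 1/6; Octavio 1/36; Ramiro 1/36; Soledad 1/24; Teodoro 1/24; Ursula 1/36; Valentina 1/24; Ximena 1/6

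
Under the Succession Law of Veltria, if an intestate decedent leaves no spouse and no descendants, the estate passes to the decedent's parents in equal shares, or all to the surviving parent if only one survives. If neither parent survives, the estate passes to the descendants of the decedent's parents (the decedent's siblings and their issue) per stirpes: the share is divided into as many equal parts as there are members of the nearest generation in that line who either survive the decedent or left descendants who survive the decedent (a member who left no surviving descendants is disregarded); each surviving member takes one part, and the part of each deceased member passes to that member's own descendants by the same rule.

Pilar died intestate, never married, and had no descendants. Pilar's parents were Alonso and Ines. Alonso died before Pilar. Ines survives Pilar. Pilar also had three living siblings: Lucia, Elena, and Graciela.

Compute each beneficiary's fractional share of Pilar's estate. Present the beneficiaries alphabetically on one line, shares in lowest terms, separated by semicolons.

Ines 1

Only one parent, Ines, survives, so Ines takes the entire estate. The siblings take nothing because a surviving parent has priority.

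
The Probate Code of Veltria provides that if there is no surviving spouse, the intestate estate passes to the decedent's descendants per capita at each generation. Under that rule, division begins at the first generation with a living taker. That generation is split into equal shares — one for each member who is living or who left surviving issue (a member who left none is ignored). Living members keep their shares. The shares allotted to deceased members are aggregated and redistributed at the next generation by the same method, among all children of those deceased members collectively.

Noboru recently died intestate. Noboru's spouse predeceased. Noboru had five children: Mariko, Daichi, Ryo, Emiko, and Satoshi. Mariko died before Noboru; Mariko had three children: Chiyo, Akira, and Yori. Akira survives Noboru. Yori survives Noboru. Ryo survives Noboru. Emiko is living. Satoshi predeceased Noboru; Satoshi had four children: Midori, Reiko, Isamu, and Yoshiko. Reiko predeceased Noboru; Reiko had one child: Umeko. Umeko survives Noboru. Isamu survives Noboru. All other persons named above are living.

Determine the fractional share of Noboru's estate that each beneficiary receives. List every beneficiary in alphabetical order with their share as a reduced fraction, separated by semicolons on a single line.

There is no surviving spouse, so the entire estate passes to Noboru's descendants per capita at each generation.
At generation 1 (Mariko, Daichi, Ryo, Emiko, Satoshi) there are 5 shares of (1)/5 = 1/5 each.
Living: Daichi, Ryo, and Emiko — each takes 1/5.
Deceased: Mariko and Satoshi. Their combined 2/5 is pooled and carried to generation 2.
At generation 2 (Chiyo, Akira, Yori, Midori, Reiko, Isamu, Yoshiko) there are 7 shares of (2/5)/7 = 2/35 each.
Living: Chiyo, Akira, Yori, Midori, Isamu, and Yoshiko — each takes 2/35.
Deceased: Reiko. That 2/35 share is carried to generation 3.
At generation 3 (Umeko) there are 1 shares of (2/35)/1 = 2/35 each.
Living: Umeko — each takes 2/35.

Akira 2/35; Chiyo 2/35; Daichi 1/5; Emiko 1/5; Isamu 2/35; Midori 2/35; Ryo 1/5; Umeko 2/35; Yori 2/35; Yoshiko 2/35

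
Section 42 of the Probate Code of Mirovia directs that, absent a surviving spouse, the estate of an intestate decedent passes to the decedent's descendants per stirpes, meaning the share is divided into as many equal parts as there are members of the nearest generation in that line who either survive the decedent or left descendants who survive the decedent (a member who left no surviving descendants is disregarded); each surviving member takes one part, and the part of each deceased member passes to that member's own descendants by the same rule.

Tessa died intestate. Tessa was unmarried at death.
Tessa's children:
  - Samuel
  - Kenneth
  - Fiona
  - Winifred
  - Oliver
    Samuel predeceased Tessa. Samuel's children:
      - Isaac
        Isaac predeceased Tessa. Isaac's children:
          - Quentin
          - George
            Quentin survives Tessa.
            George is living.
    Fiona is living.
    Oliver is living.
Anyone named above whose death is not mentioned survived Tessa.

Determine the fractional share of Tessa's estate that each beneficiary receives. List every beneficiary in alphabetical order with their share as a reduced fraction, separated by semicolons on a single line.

Fiona 1/5; George 1/10; Kenneth 1/5; Oliver 1/5; Quentin 1/10; Winifred 1/5

There is no surviving spouse, so the entire estate passes to Tessa's descendants per stirpes.
The estate is divided into 5 equal shares of 1/5 among Samuel, Kenneth, Fiona, Winifred, Oliver.
Samuel predeceased; the 1/5 allotted to Samuel's branch passes to Samuel's issue by representation.
Isaac's line is the sole branch at this level, so the full 1/5 passes to Isaac's issue by representation.
The 1/5 is divided into 2 equal shares of 1/10 among Quentin, George.
Quentin is living and takes 1/10.
George is living and takes 1/10.
Kenneth is living and takes 1/5.
Fiona is living and takes 1/5.
Winifred is living and takes 1/5.
Oliver is living and takes 1/5.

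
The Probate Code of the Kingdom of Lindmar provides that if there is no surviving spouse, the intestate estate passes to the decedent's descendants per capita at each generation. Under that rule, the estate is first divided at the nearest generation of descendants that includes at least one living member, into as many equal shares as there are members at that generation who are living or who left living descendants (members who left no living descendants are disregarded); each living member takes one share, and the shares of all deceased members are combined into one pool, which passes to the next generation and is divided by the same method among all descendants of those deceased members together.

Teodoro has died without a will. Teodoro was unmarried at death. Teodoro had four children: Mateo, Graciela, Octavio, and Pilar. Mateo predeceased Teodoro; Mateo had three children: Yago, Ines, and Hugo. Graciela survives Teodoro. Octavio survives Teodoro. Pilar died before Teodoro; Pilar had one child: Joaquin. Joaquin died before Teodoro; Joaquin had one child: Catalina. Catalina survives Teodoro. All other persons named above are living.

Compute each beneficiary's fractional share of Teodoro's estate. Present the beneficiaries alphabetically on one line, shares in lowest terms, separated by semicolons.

Catalina 1/8; Graciela 1/4; Hugo 1/8; Ines 1/8; Octavio 1/4; Yago 1/8

There is no surviving spouse, so the entire estate passes to Teodoro's descendants per capita at each generation.
At generation 1 (Mateo, Graciela, Octavio, Pilar) there are 4 shares of (1)/4 = 1/4 each.
Living: Graciela and Octavio — each takes 1/4.
Deceased: Mateo and Pilar. Their combined 1/2 is pooled and carried to generation 2.
At generation 2 (Yago, Ines, Hugo, Joaquin) there are 4 shares of (1/2)/4 = 1/8 each.
Living: Yago, Ines, and Hugo — each takes 1/8.
Deceased: Joaquin. That 1/8 share is carried to generation 3.
At generation 3 (Catalina) there are 1 shares of (1/8)/1 = 1/8 each.
Living: Catalina — each takes 1/8.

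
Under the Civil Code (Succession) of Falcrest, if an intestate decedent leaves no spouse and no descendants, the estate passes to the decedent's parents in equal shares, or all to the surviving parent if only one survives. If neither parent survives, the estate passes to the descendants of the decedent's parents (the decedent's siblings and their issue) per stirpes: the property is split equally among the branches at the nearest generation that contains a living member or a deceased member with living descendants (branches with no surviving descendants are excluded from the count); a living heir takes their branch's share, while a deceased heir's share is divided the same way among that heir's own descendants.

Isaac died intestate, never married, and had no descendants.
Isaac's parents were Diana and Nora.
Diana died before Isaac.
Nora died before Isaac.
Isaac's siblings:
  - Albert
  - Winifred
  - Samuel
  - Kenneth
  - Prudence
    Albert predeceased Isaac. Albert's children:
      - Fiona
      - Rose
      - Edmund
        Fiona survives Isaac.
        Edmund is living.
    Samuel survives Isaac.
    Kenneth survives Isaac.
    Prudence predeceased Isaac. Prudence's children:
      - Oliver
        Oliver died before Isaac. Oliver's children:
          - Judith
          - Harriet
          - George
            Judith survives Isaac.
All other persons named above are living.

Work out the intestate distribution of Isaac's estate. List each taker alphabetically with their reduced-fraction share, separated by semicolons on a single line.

Edmund 1/15; Fiona 1/15; George 1/15; Harriet 1/15; Judith 1/15; Kenneth 1/5; Rose 1/15; Samuel 1/5; Winifred 1/5

Neither parent survives and there are no descendants, so the estate passes to Isaac's siblings and their issue per stirpes.
The estate is divided into 5 equal shares of 1/5 among Albert, Winifred, Samuel, Kenneth, Prudence.
Albert predeceased; the 1/5 allotted to Albert's branch passes to Albert's issue by representation.
The 1/5 is divided into 3 equal shares of 1/15 among Fiona, Rose, Edmund.
Fiona is living and takes 1/15.
Rose is living and takes 1/15.
Edmund is living and takes 1/15.
Winifred is living and takes 1/5.
Samuel is living and takes 1/5.
Kenneth is living and takes 1/5.
Prudence predeceased; the 1/5 allotted to Prudence's branch passes to Prudence's issue by representation.
Oliver's line is the sole branch at this level, so the full 1/5 passes to Oliver's issue by representation.
The 1/5 is divided into 3 equal shares of 1/15 among Judith, Harriet, George.
Judith is living and takes 1/15.
Harriet is living and takes 1/15.
George is living and takes 1/15.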